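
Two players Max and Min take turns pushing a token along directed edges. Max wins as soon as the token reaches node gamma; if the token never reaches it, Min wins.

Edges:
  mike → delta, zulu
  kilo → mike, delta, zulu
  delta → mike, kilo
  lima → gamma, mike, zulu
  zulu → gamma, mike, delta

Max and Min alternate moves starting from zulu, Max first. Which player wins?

Track states (vertex, player-to-move).
A0 = {(gamma,Max), (gamma,Min)}
A1: add {(lima,Max), (zulu,Max)}.
(zulu,Max) ∈ A1 ⇒ Max forces the target.

Max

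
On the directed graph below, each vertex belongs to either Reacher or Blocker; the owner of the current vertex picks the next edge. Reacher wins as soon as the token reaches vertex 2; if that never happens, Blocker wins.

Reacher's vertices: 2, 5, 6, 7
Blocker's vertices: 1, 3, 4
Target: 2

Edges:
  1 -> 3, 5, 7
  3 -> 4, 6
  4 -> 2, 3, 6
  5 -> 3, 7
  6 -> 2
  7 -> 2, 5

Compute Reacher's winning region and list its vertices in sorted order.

2, 5, 6, 7

A0 = {2}
A1: add {6, 7} — 6 (Reacher) has 6→2; 7 (Reacher) has 7→2.
A2: add {5} — 5 (Reacher) has 5→7.
A3 = A2; e.g. 1 (Blocker) can still go to 3. Fixed point.
Reacher's winning region = {2, 5, 6, 7}.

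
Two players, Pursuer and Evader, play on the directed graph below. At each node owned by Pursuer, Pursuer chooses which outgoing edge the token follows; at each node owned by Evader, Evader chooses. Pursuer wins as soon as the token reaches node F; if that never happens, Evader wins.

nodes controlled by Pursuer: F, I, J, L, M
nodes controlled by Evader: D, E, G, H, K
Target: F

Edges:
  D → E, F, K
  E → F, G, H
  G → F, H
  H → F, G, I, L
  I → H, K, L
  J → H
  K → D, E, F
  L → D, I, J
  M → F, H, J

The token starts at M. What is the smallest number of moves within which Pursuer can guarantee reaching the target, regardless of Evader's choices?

A0 = {F}
A1: add {M} — M (Pursuer) has M→F.
A2 = A1; e.g. D (Evader) can still go to E. Fixed point.
M enters the attractor at level 1, so Pursuer can force the target in 1 move from there.

1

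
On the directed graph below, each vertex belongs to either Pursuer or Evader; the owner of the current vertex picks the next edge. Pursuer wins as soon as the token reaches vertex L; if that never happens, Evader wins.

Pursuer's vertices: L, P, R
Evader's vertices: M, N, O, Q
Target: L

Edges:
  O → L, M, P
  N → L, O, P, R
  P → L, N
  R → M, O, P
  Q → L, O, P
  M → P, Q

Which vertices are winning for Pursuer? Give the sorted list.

A0 = {L}
A1: add {P} — P (Pursuer) has P→L.
A2: add {R} — R (Pursuer) has R→P.
A3 = A2; e.g. M (Evader) can still go to Q. Fixed point.
Pursuer's winning region = {L, P, R}.

L, P, R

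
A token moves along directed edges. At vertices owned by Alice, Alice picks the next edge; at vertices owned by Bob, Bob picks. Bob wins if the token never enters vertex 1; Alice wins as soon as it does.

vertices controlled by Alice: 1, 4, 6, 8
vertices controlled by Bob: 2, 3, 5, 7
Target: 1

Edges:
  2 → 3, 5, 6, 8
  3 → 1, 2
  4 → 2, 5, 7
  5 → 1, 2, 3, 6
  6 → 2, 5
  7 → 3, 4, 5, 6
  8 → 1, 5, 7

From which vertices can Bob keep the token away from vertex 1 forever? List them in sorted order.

A0 = {1}
A1: add {8} — 8 (Alice) has 8→1.
A2 = A1; e.g. 2 (Bob) can still go to 3. Fixed point.
Alice's attractor = {1, 8}; Bob avoids the target exactly from the complement.

2, 3, 4, 5, 6, 7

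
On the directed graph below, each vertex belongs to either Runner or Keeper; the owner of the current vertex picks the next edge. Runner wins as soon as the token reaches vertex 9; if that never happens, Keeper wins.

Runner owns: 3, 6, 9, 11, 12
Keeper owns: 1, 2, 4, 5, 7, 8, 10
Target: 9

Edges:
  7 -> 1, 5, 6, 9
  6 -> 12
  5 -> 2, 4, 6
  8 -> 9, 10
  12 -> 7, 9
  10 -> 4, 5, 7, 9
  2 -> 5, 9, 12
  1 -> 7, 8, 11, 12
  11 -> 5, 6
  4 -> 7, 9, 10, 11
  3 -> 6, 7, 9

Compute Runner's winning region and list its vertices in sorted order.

A0 = {9}
A1: add {3, 12} — 3 (Runner) has 3→9; 12 (Runner) has 12→9.
A2: add {6} — 6 (Runner) has 6→12.
A3: add {11} — 11 (Runner) has 11→6.
A4 = A3; e.g. 1 (Keeper) can still go to 7. Fixed point.
Runner's winning region = {3, 6, 9, 11, 12}.

3, 6, 9, 11, 12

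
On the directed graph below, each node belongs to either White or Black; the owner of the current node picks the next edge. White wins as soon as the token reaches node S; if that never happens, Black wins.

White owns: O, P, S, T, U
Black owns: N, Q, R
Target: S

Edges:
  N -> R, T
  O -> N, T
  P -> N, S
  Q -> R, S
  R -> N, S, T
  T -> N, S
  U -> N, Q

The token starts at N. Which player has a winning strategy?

A0 = {S}
A1: add {P, T} — P (White) has P→S; T (White) has T→S.
A2: add {O} — O (White) has O→T.
A3 = A2; e.g. N (Black) can still go to R. Fixed point.
N never enters the attractor, so Black can avoid the target forever.

Black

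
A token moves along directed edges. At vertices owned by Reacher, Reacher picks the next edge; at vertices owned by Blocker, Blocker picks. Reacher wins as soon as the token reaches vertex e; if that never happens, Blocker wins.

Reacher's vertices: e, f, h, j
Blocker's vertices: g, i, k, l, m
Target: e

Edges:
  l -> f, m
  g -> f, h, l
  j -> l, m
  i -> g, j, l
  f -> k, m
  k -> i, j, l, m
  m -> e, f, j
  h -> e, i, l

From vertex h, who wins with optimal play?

A0 = {e}
A1: add {h} — h (Reacher) has h→e.
A2 = A1; e.g. f (Reacher) has no edge into A1. Fixed point.
h ∈ A1, so Reacher can force the target.

Reacher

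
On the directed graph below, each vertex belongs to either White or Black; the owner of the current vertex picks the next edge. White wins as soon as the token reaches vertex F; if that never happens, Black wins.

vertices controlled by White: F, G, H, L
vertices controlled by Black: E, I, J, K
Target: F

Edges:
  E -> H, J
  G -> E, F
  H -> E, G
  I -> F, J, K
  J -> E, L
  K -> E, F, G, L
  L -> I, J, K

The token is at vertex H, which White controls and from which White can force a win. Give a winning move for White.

G

A0 = {F}
A1: add {G} — G (White) has G→F.
A2: add {H} — H (White) has H→G.
A3 = A2; e.g. E (Black) can still go to J. Fixed point.
From H, successor G is in the attractor (rank 1); the other successor E is not.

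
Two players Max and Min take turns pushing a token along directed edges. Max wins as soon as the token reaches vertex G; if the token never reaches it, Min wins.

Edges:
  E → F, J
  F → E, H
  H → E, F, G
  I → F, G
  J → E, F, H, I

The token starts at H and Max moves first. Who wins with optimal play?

Track states (vertex, player-to-move).
A0 = {(G,Max), (G,Min)}
A1: add {(H,Max), (I,Max)}.
(H,Max) ∈ A1 ⇒ Max forces the target.

Max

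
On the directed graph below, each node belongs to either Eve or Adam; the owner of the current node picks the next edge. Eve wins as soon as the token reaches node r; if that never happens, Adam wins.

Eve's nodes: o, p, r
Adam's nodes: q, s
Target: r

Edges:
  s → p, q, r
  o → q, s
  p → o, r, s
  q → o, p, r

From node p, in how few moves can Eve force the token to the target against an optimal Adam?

1

A0 = {r}
A1: add {p} — p (Eve) has p→r.
A2 = A1; e.g. o (Eve) has no edge into A1. Fixed point.
p enters the attractor at level 1, so Eve can force the target in 1 move from there.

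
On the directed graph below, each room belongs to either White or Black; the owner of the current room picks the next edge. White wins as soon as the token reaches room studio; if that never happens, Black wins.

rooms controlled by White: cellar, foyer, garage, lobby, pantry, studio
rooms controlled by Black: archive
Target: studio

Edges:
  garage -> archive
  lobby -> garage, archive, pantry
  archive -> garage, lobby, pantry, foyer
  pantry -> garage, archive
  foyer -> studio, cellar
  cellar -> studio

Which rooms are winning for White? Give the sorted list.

cellar, foyer, studio

A0 = {studio}
A1: add {cellar, foyer} — foyer (White) has foyer→studio; cellar (White) has cellar→studio.
A2 = A1; e.g. garage (White) has no edge into A1. Fixed point.
White's winning region = {cellar, foyer, studio}.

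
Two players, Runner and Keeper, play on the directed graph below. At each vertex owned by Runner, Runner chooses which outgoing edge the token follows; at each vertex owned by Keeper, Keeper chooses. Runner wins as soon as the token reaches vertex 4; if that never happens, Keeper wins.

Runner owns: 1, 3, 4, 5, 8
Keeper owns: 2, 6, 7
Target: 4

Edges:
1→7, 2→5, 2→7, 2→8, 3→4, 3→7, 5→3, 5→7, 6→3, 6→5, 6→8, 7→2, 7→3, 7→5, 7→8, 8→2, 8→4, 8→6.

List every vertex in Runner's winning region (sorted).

A0 = {4}
A1: add {3, 8} — 3 (Runner) has 3→4; 8 (Runner) has 8→4.
A2: add {5} — 5 (Runner) has 5→3.
A3: add {6} — 6 (Keeper): all of {3, 5, 8} already in.
A4 = A3; e.g. 1 (Runner) has no edge into A3. Fixed point.
Runner's winning region = {3, 4, 5, 6, 8}.

3, 4, 5, 6, 8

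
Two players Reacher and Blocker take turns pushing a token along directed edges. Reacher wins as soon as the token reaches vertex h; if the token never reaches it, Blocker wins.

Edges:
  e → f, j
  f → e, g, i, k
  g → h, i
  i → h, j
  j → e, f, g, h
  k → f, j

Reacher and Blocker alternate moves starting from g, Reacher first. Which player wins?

Track states (vertex, player-to-move).
A0 = {(h,Reacher), (h,Blocker)}
A1: add {(g,Reacher), (i,Reacher), (j,Reacher)}.
(g,Reacher) ∈ A1 ⇒ Reacher forces the target.

Reacher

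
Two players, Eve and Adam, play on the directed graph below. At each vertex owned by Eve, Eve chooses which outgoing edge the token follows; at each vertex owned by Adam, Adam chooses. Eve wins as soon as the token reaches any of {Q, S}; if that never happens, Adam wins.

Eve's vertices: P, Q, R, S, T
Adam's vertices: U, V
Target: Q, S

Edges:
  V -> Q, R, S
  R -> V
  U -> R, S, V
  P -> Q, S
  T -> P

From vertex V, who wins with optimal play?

Adam

A0 = {Q, S}
A1: add {P} — P (Eve) has P→Q.
A2: add {T} — T (Eve) has T→P.
A3 = A2; e.g. R (Eve) has no edge into A2. Fixed point.
V never enters the attractor, so Adam can avoid the target forever.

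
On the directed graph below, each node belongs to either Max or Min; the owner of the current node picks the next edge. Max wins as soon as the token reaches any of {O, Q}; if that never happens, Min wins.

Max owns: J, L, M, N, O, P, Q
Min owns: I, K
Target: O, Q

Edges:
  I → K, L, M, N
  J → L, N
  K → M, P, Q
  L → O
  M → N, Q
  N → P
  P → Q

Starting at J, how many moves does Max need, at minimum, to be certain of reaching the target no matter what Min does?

2

A0 = {O, Q}
A1: add {L, M, P} — L (Max) has L→O; M (Max) has M→Q; P (Max) has P→Q.
A2: add {J, K, N} — J (Max) has J→L; K (Min): all of {M, P, Q} already in; N (Max) has N→P.
J enters the attractor at level 2, so Max can force the target in 2 moves from there.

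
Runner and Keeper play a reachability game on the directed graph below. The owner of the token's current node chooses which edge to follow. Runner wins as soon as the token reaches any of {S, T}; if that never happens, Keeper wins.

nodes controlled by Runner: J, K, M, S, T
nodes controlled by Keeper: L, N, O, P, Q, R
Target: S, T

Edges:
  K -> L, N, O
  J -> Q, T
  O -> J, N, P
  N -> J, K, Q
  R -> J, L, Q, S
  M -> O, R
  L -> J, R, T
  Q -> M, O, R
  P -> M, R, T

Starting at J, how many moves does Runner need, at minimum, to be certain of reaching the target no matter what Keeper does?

1

A0 = {S, T}
A1: add {J} — J (Runner) has J→T.
A2 = A1; e.g. K (Runner) has no edge into A1. Fixed point.
J enters the attractor at level 1, so Runner can force the target in 1 move from there.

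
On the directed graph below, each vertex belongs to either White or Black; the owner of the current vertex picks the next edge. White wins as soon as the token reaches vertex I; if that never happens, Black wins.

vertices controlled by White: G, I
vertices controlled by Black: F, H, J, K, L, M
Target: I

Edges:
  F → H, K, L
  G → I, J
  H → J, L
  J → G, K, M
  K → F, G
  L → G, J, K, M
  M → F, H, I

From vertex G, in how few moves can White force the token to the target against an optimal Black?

A0 = {I}
A1: add {G} — G (White) has G→I.
A2 = A1; e.g. F (Black) can still go to H. Fixed point.
G enters the attractor at level 1, so White can force the target in 1 move from there.

1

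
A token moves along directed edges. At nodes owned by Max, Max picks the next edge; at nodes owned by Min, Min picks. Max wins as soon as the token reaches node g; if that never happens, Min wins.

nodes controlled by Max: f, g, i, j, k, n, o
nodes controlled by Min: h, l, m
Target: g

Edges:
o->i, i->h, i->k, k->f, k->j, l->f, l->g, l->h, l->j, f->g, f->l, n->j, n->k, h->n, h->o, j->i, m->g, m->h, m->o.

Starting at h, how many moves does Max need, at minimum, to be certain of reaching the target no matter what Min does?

A0 = {g}
A1: add {f} — f (Max) has f→g.
A2: add {k} — k (Max) has k→f.
A3: add {i, n} — i (Max) has i→k; n (Max) has n→k.
A4: add {j, o} — j (Max) has j→i; o (Max) has o→i.
A5: add {h} — h (Min): all of {n, o} already in.
h enters the attractor at level 5, so Max can force the target in 5 moves from there.

5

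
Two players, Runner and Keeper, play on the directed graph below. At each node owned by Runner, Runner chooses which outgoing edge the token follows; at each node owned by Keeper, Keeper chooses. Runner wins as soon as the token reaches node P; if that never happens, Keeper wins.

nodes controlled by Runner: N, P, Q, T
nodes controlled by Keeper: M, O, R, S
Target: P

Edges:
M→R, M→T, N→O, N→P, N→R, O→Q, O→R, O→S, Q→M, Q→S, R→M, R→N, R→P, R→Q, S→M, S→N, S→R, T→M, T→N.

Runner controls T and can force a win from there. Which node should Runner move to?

A0 = {P}
A1: add {N} — N (Runner) has N→P.
A2: add {T} — T (Runner) has T→N.
A3 = A2; e.g. M (Keeper) can still go to R. Fixed point.
From T, successor N is in the attractor (rank 1); the other successor M is not.

N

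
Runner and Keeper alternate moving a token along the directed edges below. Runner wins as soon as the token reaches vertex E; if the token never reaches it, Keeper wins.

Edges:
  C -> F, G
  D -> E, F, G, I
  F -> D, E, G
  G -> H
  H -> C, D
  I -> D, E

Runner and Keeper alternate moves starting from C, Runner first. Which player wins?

Keeper

Track states (vertex, player-to-move).
A0 = {(E,Runner), (E,Keeper)}
A1: add {(D,Runner), (F,Runner), (I,Runner)}.
A2: add {(I,Keeper)}.
A3 = A2; e.g. (C,Runner) stays out. (C,Runner) never enters ⇒ Keeper avoids the target.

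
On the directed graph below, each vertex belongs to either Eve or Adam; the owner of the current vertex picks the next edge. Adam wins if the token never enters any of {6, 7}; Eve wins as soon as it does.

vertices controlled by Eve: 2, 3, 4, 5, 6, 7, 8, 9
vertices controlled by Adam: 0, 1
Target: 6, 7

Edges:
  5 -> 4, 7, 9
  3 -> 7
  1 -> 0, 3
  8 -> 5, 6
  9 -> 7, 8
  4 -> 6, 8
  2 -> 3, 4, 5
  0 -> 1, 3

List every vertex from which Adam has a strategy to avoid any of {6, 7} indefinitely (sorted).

A0 = {6, 7}
A1: add {3, 4, 5, 8, 9} — 3 (Eve) has 3→7; 4 (Eve) has 4→6; 5 (Eve) has 5→7; 8 (Eve) has 8→6; 9 (Eve) has 9→7.
A2: add {2} — 2 (Eve) has 2→3.
A3 = A2; e.g. 0 (Adam) can still go to 1. Fixed point.
Eve's attractor = {2, 3, 4, 5, 6, 7, 8, 9}; Adam avoids the target exactly from the complement.

0, 1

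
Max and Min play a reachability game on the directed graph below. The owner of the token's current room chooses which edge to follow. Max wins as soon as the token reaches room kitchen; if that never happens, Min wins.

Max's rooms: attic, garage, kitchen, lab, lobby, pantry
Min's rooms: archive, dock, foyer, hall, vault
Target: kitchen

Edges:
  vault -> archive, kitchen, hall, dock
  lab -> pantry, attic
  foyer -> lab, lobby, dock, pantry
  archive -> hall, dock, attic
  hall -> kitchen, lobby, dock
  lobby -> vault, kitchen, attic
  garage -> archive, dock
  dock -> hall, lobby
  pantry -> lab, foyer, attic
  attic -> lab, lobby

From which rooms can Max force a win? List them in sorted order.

A0 = {kitchen}
A1: add {lobby} — lobby (Max) has lobby→kitchen.
A2: add {attic} — attic (Max) has attic→lobby.
A3: add {lab, pantry} — lab (Max) has lab→attic; pantry (Max) has pantry→attic.
A4 = A3; e.g. vault (Min) can still go to archive. Fixed point.
Max's winning region = {attic, kitchen, lab, lobby, pantry}.

attic, kitchen, lab, lobby, pantry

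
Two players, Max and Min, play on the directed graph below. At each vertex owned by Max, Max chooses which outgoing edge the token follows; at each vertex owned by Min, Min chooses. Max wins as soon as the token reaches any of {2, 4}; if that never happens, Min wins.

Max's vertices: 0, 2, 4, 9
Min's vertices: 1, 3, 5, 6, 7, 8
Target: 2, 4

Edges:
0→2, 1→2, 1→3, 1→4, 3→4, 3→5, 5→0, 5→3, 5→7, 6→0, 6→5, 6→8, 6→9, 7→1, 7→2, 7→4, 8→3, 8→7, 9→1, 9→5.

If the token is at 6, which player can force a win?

Min

A0 = {2, 4}
A1: add {0} — 0 (Max) has 0→2.
A2 = A1; e.g. 1 (Min) can still go to 3. Fixed point.
6 never enters the attractor, so Min can avoid the target forever.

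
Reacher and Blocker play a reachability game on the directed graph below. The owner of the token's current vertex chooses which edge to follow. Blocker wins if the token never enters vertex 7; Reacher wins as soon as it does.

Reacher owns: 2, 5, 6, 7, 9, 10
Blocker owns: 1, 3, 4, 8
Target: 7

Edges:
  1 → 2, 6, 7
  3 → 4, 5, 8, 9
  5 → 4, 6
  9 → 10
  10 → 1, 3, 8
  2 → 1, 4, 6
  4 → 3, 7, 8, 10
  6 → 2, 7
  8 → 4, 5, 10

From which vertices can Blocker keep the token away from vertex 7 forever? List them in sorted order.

A0 = {7}
A1: add {6} — 6 (Reacher) has 6→7.
A2: add {2, 5} — 2 (Reacher) has 2→6; 5 (Reacher) has 5→6.
A3: add {1} — 1 (Blocker): all of {2, 6, 7} already in.
A4: add {10} — 10 (Reacher) has 10→1.
A5: add {9} — 9 (Reacher) has 9→10.
A6 = A5; e.g. 3 (Blocker) can still go to 4. Fixed point.
Reacher's attractor = {1, 2, 5, 6, 7, 9, 10}; Blocker avoids the target exactly from the complement.

3, 4, 8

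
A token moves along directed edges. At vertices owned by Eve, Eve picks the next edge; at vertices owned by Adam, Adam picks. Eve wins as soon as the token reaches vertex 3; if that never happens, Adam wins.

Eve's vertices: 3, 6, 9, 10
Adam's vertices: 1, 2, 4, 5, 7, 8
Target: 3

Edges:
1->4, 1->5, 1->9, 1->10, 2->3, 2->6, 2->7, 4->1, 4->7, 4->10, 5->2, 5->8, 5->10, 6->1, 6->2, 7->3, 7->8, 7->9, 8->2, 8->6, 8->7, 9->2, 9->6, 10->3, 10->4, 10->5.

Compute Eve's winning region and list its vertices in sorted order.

A0 = {3}
A1: add {10} — 10 (Eve) has 10→3.
A2 = A1; e.g. 1 (Adam) can still go to 4. Fixed point.
Eve's winning region = {3, 10}.

3, 10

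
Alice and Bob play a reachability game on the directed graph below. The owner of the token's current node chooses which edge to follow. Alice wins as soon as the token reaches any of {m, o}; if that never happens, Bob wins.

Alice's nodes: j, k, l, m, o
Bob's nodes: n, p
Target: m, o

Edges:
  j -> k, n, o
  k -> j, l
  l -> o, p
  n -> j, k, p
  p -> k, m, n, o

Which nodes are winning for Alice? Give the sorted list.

j, k, l, m, o

A0 = {m, o}
A1: add {j, l} — j (Alice) has j→o; l (Alice) has l→o.
A2: add {k} — k (Alice) has k→j.
A3 = A2; e.g. n (Bob) can still go to p. Fixed point.
Alice's winning region = {j, k, l, m, o}.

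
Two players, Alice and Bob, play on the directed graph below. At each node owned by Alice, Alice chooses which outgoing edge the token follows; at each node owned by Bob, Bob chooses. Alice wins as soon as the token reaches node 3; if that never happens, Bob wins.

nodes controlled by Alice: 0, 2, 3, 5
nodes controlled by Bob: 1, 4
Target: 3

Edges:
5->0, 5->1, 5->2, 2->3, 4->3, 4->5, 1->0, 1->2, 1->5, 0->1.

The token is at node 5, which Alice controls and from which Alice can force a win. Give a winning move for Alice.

2

A0 = {3}
A1: add {2} — 2 (Alice) has 2→3.
A2: add {5} — 5 (Alice) has 5→2.
A3: add {4} — 4 (Bob): all of {3, 5} already in.
A4 = A3; e.g. 0 (Alice) has no edge into A3. Fixed point.
From 5, successor 2 is in the attractor (rank 1); the other successors 0, 1 are not.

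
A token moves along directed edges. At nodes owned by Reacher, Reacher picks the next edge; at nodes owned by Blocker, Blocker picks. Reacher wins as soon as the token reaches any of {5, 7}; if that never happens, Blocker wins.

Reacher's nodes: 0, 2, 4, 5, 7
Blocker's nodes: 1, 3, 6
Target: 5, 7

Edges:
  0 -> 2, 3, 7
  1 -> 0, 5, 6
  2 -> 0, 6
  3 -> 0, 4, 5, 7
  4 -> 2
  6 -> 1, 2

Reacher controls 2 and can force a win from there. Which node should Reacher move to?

A0 = {5, 7}
A1: add {0} — 0 (Reacher) has 0→7.
A2: add {2} — 2 (Reacher) has 2→0.
A3: add {4} — 4 (Reacher) has 4→2.
A4: add {3} — 3 (Blocker): all of {0, 4, 5, 7} already in.
A5 = A4; e.g. 1 (Blocker) can still go to 6. Fixed point.
From 2, successor 0 is in the attractor (rank 1); the other successor 6 is not.

0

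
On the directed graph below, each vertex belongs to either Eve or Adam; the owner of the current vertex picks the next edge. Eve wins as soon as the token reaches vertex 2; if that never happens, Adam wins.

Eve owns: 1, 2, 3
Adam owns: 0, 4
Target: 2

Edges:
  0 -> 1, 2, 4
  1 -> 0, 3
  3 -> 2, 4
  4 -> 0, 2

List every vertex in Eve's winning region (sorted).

1, 2, 3

A0 = {2}
A1: add {3} — 3 (Eve) has 3→2.
A2: add {1} — 1 (Eve) has 1→3.
A3 = A2; e.g. 0 (Adam) can still go to 4. Fixed point.
Eve's winning region = {1, 2, 3}.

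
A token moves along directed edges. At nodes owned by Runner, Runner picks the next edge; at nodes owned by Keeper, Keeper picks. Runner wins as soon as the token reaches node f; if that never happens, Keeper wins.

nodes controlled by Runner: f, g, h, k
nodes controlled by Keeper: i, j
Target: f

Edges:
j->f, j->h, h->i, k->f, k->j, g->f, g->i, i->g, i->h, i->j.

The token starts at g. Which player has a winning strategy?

A0 = {f}
A1: add {g, k} — g (Runner) has g→f; k (Runner) has k→f.
A2 = A1; e.g. h (Runner) has no edge into A1. Fixed point.
g ∈ A1, so Runner can force the target.

Runner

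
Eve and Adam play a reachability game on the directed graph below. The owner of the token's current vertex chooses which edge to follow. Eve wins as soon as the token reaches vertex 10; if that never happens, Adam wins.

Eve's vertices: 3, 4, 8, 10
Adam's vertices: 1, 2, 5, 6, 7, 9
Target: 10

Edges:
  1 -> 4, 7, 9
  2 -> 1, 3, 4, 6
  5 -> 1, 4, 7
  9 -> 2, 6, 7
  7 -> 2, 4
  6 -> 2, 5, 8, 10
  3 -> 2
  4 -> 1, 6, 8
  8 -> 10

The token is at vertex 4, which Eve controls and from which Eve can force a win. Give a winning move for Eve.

8

A0 = {10}
A1: add {8} — 8 (Eve) has 8→10.
A2: add {4} — 4 (Eve) has 4→8.
A3 = A2; e.g. 1 (Adam) can still go to 7. Fixed point.
From 4, successor 8 is in the attractor (rank 1); the other successors 1, 6 are not.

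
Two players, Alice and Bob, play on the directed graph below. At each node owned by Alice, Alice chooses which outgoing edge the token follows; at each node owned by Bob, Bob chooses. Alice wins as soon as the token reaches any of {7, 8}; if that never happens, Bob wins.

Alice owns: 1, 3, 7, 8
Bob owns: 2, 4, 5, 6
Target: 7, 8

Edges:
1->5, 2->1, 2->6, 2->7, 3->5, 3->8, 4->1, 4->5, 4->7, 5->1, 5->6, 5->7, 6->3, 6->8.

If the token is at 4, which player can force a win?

Bob

A0 = {7, 8}
A1: add {3} — 3 (Alice) has 3→8.
A2: add {6} — 6 (Bob): all of {3, 8} already in.
A3 = A2; e.g. 1 (Alice) has no edge into A2. Fixed point.
4 never enters the attractor, so Bob can avoid the target forever.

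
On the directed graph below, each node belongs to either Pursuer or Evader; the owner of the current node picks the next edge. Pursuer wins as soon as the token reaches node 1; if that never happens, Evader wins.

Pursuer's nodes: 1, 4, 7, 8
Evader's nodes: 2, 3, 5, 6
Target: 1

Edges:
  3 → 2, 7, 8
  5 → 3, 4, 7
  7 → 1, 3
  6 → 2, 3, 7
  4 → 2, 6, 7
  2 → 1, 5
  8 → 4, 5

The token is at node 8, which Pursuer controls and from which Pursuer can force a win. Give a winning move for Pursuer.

A0 = {1}
A1: add {7} — 7 (Pursuer) has 7→1.
A2: add {4} — 4 (Pursuer) has 4→7.
A3: add {8} — 8 (Pursuer) has 8→4.
A4 = A3; e.g. 2 (Evader) can still go to 5. Fixed point.
From 8, successor 4 is in the attractor (rank 2); the other successor 5 is not.

4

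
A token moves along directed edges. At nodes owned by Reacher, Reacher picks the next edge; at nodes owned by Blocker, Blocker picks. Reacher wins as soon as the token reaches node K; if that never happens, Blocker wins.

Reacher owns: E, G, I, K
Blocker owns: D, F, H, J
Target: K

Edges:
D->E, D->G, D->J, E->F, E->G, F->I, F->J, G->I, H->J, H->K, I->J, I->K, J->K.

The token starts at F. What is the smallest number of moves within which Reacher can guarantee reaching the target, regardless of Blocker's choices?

A0 = {K}
A1: add {I, J} — I (Reacher) has I→K; J (Blocker): all of {K} already in.
A2: add {F, G, H} — F (Blocker): all of {I, J} already in; G (Reacher) has G→I; H (Blocker): all of {J, K} already in.
F enters the attractor at level 2, so Reacher can force the target in 2 moves from there.

2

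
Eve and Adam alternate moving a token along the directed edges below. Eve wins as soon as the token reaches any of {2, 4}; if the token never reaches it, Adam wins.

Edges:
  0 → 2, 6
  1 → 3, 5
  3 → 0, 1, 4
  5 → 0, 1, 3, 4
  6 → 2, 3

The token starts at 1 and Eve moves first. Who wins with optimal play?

Track states (vertex, player-to-move).
A0 = {(2,Eve), (2,Adam), (4,Eve), (4,Adam)}
A1: add {(0,Eve), (3,Eve), (5,Eve), (6,Eve)}.
A2: add {(0,Adam), (1,Adam), (6,Adam)}.
A3 = A2; e.g. (1,Eve) stays out. (1,Eve) never enters ⇒ Adam avoids the target.

Adam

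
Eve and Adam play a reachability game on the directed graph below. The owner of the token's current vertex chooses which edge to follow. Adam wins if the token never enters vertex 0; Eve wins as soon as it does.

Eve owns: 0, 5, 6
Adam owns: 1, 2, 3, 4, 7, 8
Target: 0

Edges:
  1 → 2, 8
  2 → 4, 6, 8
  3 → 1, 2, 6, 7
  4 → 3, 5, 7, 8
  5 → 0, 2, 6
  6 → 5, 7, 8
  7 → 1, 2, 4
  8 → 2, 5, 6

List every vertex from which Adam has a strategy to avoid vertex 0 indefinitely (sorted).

A0 = {0}
A1: add {5} — 5 (Eve) has 5→0.
A2: add {6} — 6 (Eve) has 6→5.
A3 = A2; e.g. 1 (Adam) can still go to 2. Fixed point.
Eve's attractor = {0, 5, 6}; Adam avoids the target exactly from the complement.

1, 2, 3, 4, 7, 8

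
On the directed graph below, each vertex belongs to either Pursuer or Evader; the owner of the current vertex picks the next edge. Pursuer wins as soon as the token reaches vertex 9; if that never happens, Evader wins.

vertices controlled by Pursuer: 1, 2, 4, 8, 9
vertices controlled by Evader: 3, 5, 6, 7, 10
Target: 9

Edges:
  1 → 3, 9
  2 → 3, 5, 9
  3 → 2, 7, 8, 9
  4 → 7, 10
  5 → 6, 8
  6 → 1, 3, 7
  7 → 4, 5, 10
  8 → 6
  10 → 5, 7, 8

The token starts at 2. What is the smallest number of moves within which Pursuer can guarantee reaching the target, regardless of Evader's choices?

1

A0 = {9}
A1: add {1, 2} — 1 (Pursuer) has 1→9; 2 (Pursuer) has 2→9.
A2 = A1; e.g. 3 (Evader) can still go to 7. Fixed point.
2 enters the attractor at level 1, so Pursuer can force the target in 1 move from there.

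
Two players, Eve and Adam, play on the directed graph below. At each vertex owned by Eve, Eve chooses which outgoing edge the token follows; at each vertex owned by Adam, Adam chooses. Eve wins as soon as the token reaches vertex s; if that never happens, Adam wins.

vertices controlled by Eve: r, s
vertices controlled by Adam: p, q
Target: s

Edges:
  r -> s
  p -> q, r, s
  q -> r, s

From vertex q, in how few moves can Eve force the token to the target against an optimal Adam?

2

A0 = {s}
A1: add {r} — r (Eve) has r→s.
A2: add {q} — q (Adam): all of {r, s} already in.
q enters the attractor at level 2, so Eve can force the target in 2 moves from there.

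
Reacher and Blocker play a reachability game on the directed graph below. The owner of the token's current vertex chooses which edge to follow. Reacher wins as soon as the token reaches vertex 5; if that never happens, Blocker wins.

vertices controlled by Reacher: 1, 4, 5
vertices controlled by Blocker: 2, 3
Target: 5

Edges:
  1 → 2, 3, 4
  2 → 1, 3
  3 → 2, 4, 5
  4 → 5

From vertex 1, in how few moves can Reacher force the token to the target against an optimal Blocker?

2

A0 = {5}
A1: add {4} — 4 (Reacher) has 4→5.
A2: add {1} — 1 (Reacher) has 1→4.
A3 = A2; e.g. 2 (Blocker) can still go to 3. Fixed point.
1 enters the attractor at level 2, so Reacher can force the target in 2 moves from there.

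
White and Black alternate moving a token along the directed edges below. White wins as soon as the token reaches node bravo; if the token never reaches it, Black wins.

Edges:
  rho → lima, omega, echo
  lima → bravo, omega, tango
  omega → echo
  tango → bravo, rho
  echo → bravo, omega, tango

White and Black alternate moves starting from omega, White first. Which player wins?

Black

Track states (vertex, player-to-move).
A0 = {(bravo,White), (bravo,Black)}
A1: add {(lima,White), (tango,White), (echo,White)}.
A2: add {(omega,Black)}.
A3: add {(rho,White)}.
A4: add {(tango,Black)}.
A5 = A4; e.g. (rho,Black) stays out. (omega,White) never enters ⇒ Black avoids the target.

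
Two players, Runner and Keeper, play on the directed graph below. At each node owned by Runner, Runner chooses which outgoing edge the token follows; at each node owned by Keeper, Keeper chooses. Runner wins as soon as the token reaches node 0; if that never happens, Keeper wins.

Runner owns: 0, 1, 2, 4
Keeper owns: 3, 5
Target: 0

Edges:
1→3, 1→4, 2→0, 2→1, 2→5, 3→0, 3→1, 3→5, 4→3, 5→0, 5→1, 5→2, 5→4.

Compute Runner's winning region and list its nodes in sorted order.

0, 2

A0 = {0}
A1: add {2} — 2 (Runner) has 2→0.
A2 = A1; e.g. 1 (Runner) has no edge into A1. Fixed point.
Runner's winning region = {0, 2}.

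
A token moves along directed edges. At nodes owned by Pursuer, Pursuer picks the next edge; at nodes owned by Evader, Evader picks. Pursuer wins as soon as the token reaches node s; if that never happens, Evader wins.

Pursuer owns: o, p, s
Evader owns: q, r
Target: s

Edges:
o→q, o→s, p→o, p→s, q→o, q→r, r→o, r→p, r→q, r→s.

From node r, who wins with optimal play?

A0 = {s}
A1: add {o, p} — o (Pursuer) has o→s; p (Pursuer) has p→s.
A2 = A1; e.g. q (Evader) can still go to r. Fixed point.
r never enters the attractor, so Evader can avoid the target forever.

Evader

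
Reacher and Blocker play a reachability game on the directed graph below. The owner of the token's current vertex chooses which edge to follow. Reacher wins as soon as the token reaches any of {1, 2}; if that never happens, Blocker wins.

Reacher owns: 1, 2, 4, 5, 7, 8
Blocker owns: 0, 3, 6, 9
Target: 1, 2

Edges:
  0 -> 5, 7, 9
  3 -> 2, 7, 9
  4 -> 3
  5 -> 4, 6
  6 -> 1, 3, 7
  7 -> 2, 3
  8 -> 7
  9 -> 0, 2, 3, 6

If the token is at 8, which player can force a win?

Reacher

A0 = {1, 2}
A1: add {7} — 7 (Reacher) has 7→2.
A2: add {8} — 8 (Reacher) has 8→7.
A3 = A2; e.g. 0 (Blocker) can still go to 5. Fixed point.
8 ∈ A2, so Reacher can force the target.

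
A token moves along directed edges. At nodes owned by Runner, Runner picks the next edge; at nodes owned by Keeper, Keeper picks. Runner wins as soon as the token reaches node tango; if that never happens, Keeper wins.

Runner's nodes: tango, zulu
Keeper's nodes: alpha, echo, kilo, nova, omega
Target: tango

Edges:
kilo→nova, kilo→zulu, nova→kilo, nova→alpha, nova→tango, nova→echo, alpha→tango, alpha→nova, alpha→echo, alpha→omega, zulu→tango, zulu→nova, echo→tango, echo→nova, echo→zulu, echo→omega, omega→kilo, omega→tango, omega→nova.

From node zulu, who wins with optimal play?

Runner

A0 = {tango}
A1: add {zulu} — zulu (Runner) has zulu→tango.
A2 = A1; e.g. kilo (Keeper) can still go to nova. Fixed point.
zulu ∈ A1, so Runner can force the target.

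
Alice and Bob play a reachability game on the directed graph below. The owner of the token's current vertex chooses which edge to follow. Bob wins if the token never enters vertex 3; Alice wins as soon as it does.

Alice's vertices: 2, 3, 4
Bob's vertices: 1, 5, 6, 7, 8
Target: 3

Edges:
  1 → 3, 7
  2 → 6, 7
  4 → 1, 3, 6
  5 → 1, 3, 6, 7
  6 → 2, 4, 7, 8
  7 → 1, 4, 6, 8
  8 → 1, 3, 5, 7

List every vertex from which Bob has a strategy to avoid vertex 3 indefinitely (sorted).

1, 2, 5, 6, 7, 8

A0 = {3}
A1: add {4} — 4 (Alice) has 4→3.
A2 = A1; e.g. 1 (Bob) can still go to 7. Fixed point.
Alice's attractor = {3, 4}; Bob avoids the target exactly from the complement.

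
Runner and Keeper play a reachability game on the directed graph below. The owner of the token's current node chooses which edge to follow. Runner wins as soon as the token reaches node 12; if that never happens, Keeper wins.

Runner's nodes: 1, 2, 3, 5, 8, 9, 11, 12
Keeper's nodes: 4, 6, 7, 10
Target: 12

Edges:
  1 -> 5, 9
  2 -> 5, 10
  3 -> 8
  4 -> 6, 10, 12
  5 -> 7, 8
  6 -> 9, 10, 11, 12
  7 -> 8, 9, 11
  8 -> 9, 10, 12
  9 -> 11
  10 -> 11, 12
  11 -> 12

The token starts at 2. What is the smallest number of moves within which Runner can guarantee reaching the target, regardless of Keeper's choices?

A0 = {12}
A1: add {8, 11} — 8 (Runner) has 8→12; 11 (Runner) has 11→12.
A2: add {3, 5, 9, 10} — 3 (Runner) has 3→8; 5 (Runner) has 5→8; 9 (Runner) has 9→11; 10 (Keeper): all of {11, 12} already in.
A3: add {1, 2, 6, 7} — 1 (Runner) has 1→5; 2 (Runner) has 2→5; 6 (Keeper): all of {9, 10, 11, 12} already in; 7 (Keeper): all of {8, 9, 11} already in.
2 enters the attractor at level 3, so Runner can force the target in 3 moves from there.

3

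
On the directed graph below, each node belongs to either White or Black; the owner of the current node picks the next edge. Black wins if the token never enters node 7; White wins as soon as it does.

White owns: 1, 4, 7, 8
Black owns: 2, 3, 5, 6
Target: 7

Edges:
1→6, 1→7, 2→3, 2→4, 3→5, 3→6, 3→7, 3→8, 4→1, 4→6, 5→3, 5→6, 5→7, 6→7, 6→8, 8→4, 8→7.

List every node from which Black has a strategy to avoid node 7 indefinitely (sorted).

2, 3, 5

A0 = {7}
A1: add {1, 8} — 1 (White) has 1→7; 8 (White) has 8→7.
A2: add {4, 6} — 4 (White) has 4→1; 6 (Black): all of {7, 8} already in.
A3 = A2; e.g. 2 (Black) can still go to 3. Fixed point.
White's attractor = {1, 4, 6, 7, 8}; Black avoids the target exactly from the complement.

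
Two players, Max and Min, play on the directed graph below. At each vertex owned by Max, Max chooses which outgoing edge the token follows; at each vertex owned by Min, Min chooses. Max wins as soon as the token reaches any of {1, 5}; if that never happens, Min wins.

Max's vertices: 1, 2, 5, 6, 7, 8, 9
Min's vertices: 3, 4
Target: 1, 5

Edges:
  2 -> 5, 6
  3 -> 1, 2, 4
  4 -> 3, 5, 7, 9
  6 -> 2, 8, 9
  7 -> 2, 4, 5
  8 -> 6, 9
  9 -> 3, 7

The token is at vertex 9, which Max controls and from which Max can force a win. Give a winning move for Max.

7

A0 = {1, 5}
A1: add {2, 7} — 2 (Max) has 2→5; 7 (Max) has 7→5.
A2: add {6, 9} — 6 (Max) has 6→2; 9 (Max) has 9→7.
A3: add {8} — 8 (Max) has 8→6.
A4 = A3; e.g. 3 (Min) can still go to 4. Fixed point.
From 9, successor 7 is in the attractor (rank 1); the other successor 3 is not.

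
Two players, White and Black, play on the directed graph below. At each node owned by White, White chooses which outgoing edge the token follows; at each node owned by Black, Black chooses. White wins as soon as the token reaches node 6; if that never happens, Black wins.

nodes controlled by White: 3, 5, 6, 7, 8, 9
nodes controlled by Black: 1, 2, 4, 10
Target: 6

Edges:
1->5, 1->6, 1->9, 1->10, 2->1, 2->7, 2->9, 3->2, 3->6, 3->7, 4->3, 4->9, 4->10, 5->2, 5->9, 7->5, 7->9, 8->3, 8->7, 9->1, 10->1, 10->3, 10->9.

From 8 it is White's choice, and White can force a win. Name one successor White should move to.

3

A0 = {6}
A1: add {3} — 3 (White) has 3→6.
A2: add {8} — 8 (White) has 8→3.
A3 = A2; e.g. 1 (Black) can still go to 5. Fixed point.
From 8, successor 3 is in the attractor (rank 1); the other successor 7 is not.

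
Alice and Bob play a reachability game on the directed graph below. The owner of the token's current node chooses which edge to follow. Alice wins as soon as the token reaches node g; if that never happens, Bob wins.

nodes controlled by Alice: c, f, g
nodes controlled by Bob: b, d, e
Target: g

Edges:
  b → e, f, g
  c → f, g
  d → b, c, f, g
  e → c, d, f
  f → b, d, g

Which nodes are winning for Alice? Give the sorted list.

c, f, g

A0 = {g}
A1: add {c, f} — c (Alice) has c→g; f (Alice) has f→g.
A2 = A1; e.g. b (Bob) can still go to e. Fixed point.
Alice's winning region = {c, f, g}.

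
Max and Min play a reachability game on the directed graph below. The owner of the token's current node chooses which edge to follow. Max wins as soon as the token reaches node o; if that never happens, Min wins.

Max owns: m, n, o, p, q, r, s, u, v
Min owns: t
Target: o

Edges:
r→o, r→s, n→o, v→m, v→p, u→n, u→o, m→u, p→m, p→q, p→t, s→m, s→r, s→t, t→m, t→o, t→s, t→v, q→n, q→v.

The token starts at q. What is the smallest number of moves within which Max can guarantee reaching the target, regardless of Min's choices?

A0 = {o}
A1: add {n, r, u} — n (Max) has n→o; r (Max) has r→o; u (Max) has u→o.
A2: add {m, q, s} — m (Max) has m→u; q (Max) has q→n; s (Max) has s→r.
q enters the attractor at level 2, so Max can force the target in 2 moves from there.

2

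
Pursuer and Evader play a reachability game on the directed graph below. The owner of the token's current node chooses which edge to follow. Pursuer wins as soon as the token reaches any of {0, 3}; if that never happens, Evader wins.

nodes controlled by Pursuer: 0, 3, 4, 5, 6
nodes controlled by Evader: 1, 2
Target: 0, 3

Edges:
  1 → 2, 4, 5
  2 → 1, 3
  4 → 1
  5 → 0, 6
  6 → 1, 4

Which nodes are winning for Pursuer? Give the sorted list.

0, 3, 5

A0 = {0, 3}
A1: add {5} — 5 (Pursuer) has 5→0.
A2 = A1; e.g. 1 (Evader) can still go to 2. Fixed point.
Pursuer's winning region = {0, 3, 5}.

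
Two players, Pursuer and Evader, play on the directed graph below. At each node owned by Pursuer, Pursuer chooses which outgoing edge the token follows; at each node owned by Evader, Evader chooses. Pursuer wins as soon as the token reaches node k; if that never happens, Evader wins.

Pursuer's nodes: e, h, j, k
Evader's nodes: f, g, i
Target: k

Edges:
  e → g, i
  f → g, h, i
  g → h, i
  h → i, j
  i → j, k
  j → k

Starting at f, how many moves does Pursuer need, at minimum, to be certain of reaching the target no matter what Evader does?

4

A0 = {k}
A1: add {j} — j (Pursuer) has j→k.
A2: add {h, i} — h (Pursuer) has h→j; i (Evader): all of {j, k} already in.
A3: add {e, g} — e (Pursuer) has e→i; g (Evader): all of {h, i} already in.
A4: add {f} — f (Evader): all of {g, h, i} already in.
A4 = all vertices. Fixed point.
f enters the attractor at level 4, so Pursuer can force the target in 4 moves from there.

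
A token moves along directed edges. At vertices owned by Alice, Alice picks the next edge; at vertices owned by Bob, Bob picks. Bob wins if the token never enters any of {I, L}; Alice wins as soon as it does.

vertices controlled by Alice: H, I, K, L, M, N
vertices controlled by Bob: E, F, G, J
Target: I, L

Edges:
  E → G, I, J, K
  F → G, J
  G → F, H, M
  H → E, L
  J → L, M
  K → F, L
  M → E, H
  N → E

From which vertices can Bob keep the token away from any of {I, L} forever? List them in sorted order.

E, F, G, N

A0 = {I, L}
A1: add {H, K} — H (Alice) has H→L; K (Alice) has K→L.
A2: add {M} — M (Alice) has M→H.
A3: add {J} — J (Bob): all of {L, M} already in.
A4 = A3; e.g. E (Bob) can still go to G. Fixed point.
Alice's attractor = {H, I, J, K, L, M}; Bob avoids the target exactly from the complement.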